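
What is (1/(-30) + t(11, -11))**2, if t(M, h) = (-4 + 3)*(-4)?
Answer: 14161/900 ≈ 15.734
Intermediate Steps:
t(M, h) = 4 (t(M, h) = -1*(-4) = 4)
(1/(-30) + t(11, -11))**2 = (1/(-30) + 4)**2 = (-1/30 + 4)**2 = (119/30)**2 = 14161/900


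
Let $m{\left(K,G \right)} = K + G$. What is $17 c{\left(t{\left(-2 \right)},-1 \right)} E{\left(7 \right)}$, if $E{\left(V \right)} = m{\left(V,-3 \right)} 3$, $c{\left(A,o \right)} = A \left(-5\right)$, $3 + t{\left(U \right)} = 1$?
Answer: $2040$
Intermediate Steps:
$t{\left(U \right)} = -2$ ($t{\left(U \right)} = -3 + 1 = -2$)
$c{\left(A,o \right)} = - 5 A$
$m{\left(K,G \right)} = G + K$
$E{\left(V \right)} = -9 + 3 V$ ($E{\left(V \right)} = \left(-3 + V\right) 3 = -9 + 3 V$)
$17 c{\left(t{\left(-2 \right)},-1 \right)} E{\left(7 \right)} = 17 \left(\left(-5\right) \left(-2\right)\right) \left(-9 + 3 \cdot 7\right) = 17 \cdot 10 \left(-9 + 21\right) = 170 \cdot 12 = 2040$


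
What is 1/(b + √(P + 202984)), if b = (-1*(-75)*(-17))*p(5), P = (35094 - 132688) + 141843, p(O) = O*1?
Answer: -2125/13464464 - √247233/40393392 ≈ -0.00017013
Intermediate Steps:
p(O) = O
P = 44249 (P = -97594 + 141843 = 44249)
b = -6375 (b = (-1*(-75)*(-17))*5 = (75*(-17))*5 = -1275*5 = -6375)
1/(b + √(P + 202984)) = 1/(-6375 + √(44249 + 202984)) = 1/(-6375 + √247233)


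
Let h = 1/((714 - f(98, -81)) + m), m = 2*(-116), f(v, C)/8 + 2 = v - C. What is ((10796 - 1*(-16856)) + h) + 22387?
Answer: 46736425/934 ≈ 50039.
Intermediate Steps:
f(v, C) = -16 - 8*C + 8*v (f(v, C) = -16 + 8*(v - C) = -16 + (-8*C + 8*v) = -16 - 8*C + 8*v)
m = -232
h = -1/934 (h = 1/((714 - (-16 - 8*(-81) + 8*98)) - 232) = 1/((714 - (-16 + 648 + 784)) - 232) = 1/((714 - 1*1416) - 232) = 1/((714 - 1416) - 232) = 1/(-702 - 232) = 1/(-934) = -1/934 ≈ -0.0010707)
((10796 - 1*(-16856)) + h) + 22387 = ((10796 - 1*(-16856)) - 1/934) + 22387 = ((10796 + 16856) - 1/934) + 22387 = (27652 - 1/934) + 22387 = 25826967/934 + 22387 = 46736425/934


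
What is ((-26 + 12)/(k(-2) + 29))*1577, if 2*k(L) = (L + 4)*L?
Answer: -22078/27 ≈ -817.70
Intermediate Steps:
k(L) = L*(4 + L)/2 (k(L) = ((L + 4)*L)/2 = ((4 + L)*L)/2 = (L*(4 + L))/2 = L*(4 + L)/2)
((-26 + 12)/(k(-2) + 29))*1577 = ((-26 + 12)/((½)*(-2)*(4 - 2) + 29))*1577 = -14/((½)*(-2)*2 + 29)*1577 = -14/(-2 + 29)*1577 = -14/27*1577 = -22078/27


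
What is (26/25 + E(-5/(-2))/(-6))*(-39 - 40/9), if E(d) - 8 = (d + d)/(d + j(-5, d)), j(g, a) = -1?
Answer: 74681/2025 ≈ 36.880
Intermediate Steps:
E(d) = 8 + 2*d/(-1 + d) (E(d) = 8 + (d + d)/(d - 1) = 8 + (2*d)/(-1 + d) = 8 + 2*d/(-1 + d))
(26/25 + E(-5/(-2))/(-6))*(-39 - 40/9) = (26/25 + (2*(-4 + 5*(-5/(-2)))/(-1 - 5/(-2)))/(-6))*(-39 - 40/9) = (26*(1/25) + (2*(-4 + 5*(-5*(-½)))/(-1 - 5*(-½)))*(-⅙))*(-39 - 40*⅑) = (26/25 + (2*(-4 + 5*(5/2))/(-1 + 5/2))*(-⅙))*(-39 - 40/9) = (26/25 + (2*(-4 + 25/2)/(3/2))*(-⅙))*(-391/9) = (26/25 + (2*(⅔)*(17/2))*(-⅙))*(-391/9) = (26/25 + (34/3)*(-⅙))*(-391/9) = (26/25 - 17/9)*(-391/9) = -191/225*(-391/9) = 74681/2025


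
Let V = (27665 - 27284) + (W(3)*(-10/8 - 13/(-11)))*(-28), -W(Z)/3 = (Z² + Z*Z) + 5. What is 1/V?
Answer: 11/2742 ≈ 0.0040117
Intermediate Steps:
W(Z) = -15 - 6*Z² (W(Z) = -3*((Z² + Z*Z) + 5) = -3*((Z² + Z²) + 5) = -3*(2*Z² + 5) = -3*(5 + 2*Z²) = -15 - 6*Z²)
V = 2742/11 (V = (27665 - 27284) + ((-15 - 6*3²)*(-10/8 - 13/(-11)))*(-28) = 381 + ((-15 - 6*9)*(-10*⅛ - 13*(-1/11)))*(-28) = 381 + ((-15 - 54)*(-5/4 + 13/11))*(-28) = 381 - 69*(-3/44)*(-28) = 381 + (207/44)*(-28) = 381 - 1449/11 = 2742/11 ≈ 249.27)
1/V = 1/(2742/11) = 11/2742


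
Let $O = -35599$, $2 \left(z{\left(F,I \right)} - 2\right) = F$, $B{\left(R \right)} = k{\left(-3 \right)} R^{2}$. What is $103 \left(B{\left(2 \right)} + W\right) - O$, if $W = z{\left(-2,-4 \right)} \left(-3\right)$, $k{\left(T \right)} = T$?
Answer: $34054$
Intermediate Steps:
$B{\left(R \right)} = - 3 R^{2}$
$z{\left(F,I \right)} = 2 + \frac{F}{2}$
$W = -3$ ($W = \left(2 + \frac{1}{2} \left(-2\right)\right) \left(-3\right) = \left(2 - 1\right) \left(-3\right) = 1 \left(-3\right) = -3$)
$103 \left(B{\left(2 \right)} + W\right) - O = 103 \left(- 3 \cdot 2^{2} - 3\right) - -35599 = 103 \left(\left(-3\right) 4 - 3\right) + 35599 = 103 \left(-12 - 3\right) + 35599 = 103 \left(-15\right) + 35599 = -1545 + 35599 = 34054$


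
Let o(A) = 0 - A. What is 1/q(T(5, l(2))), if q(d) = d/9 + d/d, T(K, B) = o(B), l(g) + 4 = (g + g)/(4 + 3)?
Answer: 21/29 ≈ 0.72414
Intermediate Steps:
o(A) = -A
l(g) = -4 + 2*g/7 (l(g) = -4 + (g + g)/(4 + 3) = -4 + (2*g)/7 = -4 + (2*g)*(⅐) = -4 + 2*g/7)
T(K, B) = -B
q(d) = 1 + d/9 (q(d) = d*(⅑) + 1 = d/9 + 1 = 1 + d/9)
1/q(T(5, l(2))) = 1/(1 + (-(-4 + (2/7)*2))/9) = 1/(1 + (-(-4 + 4/7))/9) = 1/(1 + (-1*(-24/7))/9) = 1/(1 + (⅑)*(24/7)) = 1/(1 + 8/21) = 1/(29/21) = 21/29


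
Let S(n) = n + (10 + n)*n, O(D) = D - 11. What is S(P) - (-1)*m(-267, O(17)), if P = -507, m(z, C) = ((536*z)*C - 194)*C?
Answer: -4901724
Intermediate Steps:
O(D) = -11 + D
m(z, C) = C*(-194 + 536*C*z) (m(z, C) = (536*C*z - 194)*C = (-194 + 536*C*z)*C = C*(-194 + 536*C*z))
S(n) = n + n*(10 + n)
S(P) - (-1)*m(-267, O(17)) = -507*(11 - 507) - (-1)*2*(-11 + 17)*(-97 + 268*(-11 + 17)*(-267)) = -507*(-496) - (-1)*2*6*(-97 + 268*6*(-267)) = 251472 - (-1)*2*6*(-97 - 429336) = 251472 - (-1)*2*6*(-429433) = 251472 - (-1)*(-5153196) = 251472 - 1*5153196 = 251472 - 5153196 = -4901724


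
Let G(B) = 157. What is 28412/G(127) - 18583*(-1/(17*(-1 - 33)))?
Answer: 13504605/90746 ≈ 148.82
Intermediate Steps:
28412/G(127) - 18583*(-1/(17*(-1 - 33))) = 28412/157 - 18583*(-1/(17*(-1 - 33))) = 28412*(1/157) - 18583/((-34*(-17))) = 28412/157 - 18583/578 = 13504605/90746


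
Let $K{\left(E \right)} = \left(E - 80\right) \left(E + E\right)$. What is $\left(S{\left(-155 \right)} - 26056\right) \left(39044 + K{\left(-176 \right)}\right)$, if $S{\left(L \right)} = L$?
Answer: $-3385307916$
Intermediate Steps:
$K{\left(E \right)} = 2 E \left(-80 + E\right)$ ($K{\left(E \right)} = \left(-80 + E\right) 2 E = 2 E \left(-80 + E\right)$)
$\left(S{\left(-155 \right)} - 26056\right) \left(39044 + K{\left(-176 \right)}\right) = \left(-155 - 26056\right) \left(39044 + 2 \left(-176\right) \left(-80 - 176\right)\right) = - 26211 \left(39044 + 2 \left(-176\right) \left(-256\right)\right) = - 26211 \left(39044 + 90112\right) = \left(-26211\right) 129156 = -3385307916$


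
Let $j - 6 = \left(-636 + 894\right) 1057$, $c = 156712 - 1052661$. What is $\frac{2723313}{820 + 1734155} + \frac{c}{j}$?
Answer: $- \frac{8199686681}{4779277800} \approx -1.7157$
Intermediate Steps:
$c = -895949$ ($c = 156712 - 1052661 = -895949$)
$j = 272712$ ($j = 6 + \left(-636 + 894\right) 1057 = 6 + 258 \cdot 1057 = 6 + 272706 = 272712$)
$\frac{2723313}{820 + 1734155} + \frac{c}{j} = \frac{2723313}{820 + 1734155} - \frac{895949}{272712} = \frac{2723313}{1734975} - \frac{895949}{272712} = 2723313 \cdot \frac{1}{1734975} - \frac{895949}{272712} = \frac{907771}{578325} - \frac{895949}{272712} = - \frac{8199686681}{4779277800}$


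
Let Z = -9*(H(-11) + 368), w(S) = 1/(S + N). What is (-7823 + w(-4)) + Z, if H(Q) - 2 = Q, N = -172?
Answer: -1945505/176 ≈ -11054.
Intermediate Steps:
H(Q) = 2 + Q
w(S) = 1/(-172 + S) (w(S) = 1/(S - 172) = 1/(-172 + S))
Z = -3231 (Z = -9*((2 - 11) + 368) = -9*(-9 + 368) = -9*359 = -3231)
(-7823 + w(-4)) + Z = (-7823 + 1/(-172 - 4)) - 3231 = (-7823 + 1/(-176)) - 3231 = (-7823 - 1/176) - 3231 = -1376849/176 - 3231 = -1945505/176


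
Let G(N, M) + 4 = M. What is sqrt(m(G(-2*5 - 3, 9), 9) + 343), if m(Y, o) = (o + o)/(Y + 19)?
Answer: 5*sqrt(55)/2 ≈ 18.540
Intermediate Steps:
G(N, M) = -4 + M
m(Y, o) = 2*o/(19 + Y) (m(Y, o) = (2*o)/(19 + Y) = 2*o/(19 + Y))
sqrt(m(G(-2*5 - 3, 9), 9) + 343) = sqrt(2*9/(19 + (-4 + 9)) + 343) = sqrt(2*9/(19 + 5) + 343) = sqrt(2*9/24 + 343) = sqrt(2*9*(1/24) + 343) = sqrt(3/4 + 343) = sqrt(1375/4) = 5*sqrt(55)/2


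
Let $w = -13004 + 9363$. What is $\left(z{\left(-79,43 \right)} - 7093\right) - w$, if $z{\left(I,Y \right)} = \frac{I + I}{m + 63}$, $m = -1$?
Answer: $- \frac{107091}{31} \approx -3454.5$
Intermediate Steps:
$z{\left(I,Y \right)} = \frac{I}{31}$ ($z{\left(I,Y \right)} = \frac{I + I}{-1 + 63} = \frac{2 I}{62} = 2 I \frac{1}{62} = \frac{I}{31}$)
$w = -3641$
$\left(z{\left(-79,43 \right)} - 7093\right) - w = \left(\frac{1}{31} \left(-79\right) - 7093\right) - -3641 = \left(- \frac{79}{31} - 7093\right) + 3641 = - \frac{219962}{31} + 3641 = - \frac{107091}{31}$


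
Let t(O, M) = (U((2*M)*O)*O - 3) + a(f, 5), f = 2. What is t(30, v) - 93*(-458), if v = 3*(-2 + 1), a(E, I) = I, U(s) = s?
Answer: 37196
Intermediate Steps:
v = -3 (v = 3*(-1) = -3)
t(O, M) = 2 + 2*M*O**2 (t(O, M) = (((2*M)*O)*O - 3) + 5 = ((2*M*O)*O - 3) + 5 = (2*M*O**2 - 3) + 5 = (-3 + 2*M*O**2) + 5 = 2 + 2*M*O**2)
t(30, v) - 93*(-458) = (2 + 2*(-3)*30**2) - 93*(-458) = (2 + 2*(-3)*900) + 42594 = (2 - 5400) + 42594 = -5398 + 42594 = 37196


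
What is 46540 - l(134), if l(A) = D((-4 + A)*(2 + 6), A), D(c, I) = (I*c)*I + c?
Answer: -18628740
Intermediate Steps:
D(c, I) = c + c*I**2 (D(c, I) = c*I**2 + c = c + c*I**2)
l(A) = (1 + A**2)*(-32 + 8*A) (l(A) = ((-4 + A)*(2 + 6))*(1 + A**2) = ((-4 + A)*8)*(1 + A**2) = (-32 + 8*A)*(1 + A**2) = (1 + A**2)*(-32 + 8*A))
46540 - l(134) = 46540 - 8*(1 + 134**2)*(-4 + 134) = 46540 - 8*(1 + 17956)*130 = 46540 - 8*17957*130 = 46540 - 1*18675280 = 46540 - 18675280 = -18628740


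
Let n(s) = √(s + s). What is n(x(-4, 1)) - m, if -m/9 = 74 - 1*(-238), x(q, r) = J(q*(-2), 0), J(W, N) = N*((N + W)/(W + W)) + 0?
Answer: 2808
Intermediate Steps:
J(W, N) = N*(N + W)/(2*W) (J(W, N) = N*((N + W)/((2*W))) + 0 = N*((N + W)*(1/(2*W))) + 0 = N*((N + W)/(2*W)) + 0 = N*(N + W)/(2*W) + 0 = N*(N + W)/(2*W))
x(q, r) = 0 (x(q, r) = (½)*0*(0 + q*(-2))/(q*(-2)) = (½)*0*(0 - 2*q)/(-2*q) = (½)*0*(-1/(2*q))*(-2*q) = 0)
n(s) = √2*√s (n(s) = √(2*s) = √2*√s)
m = -2808 (m = -9*(74 - 1*(-238)) = -9*(74 + 238) = -9*312 = -2808)
n(x(-4, 1)) - m = √2*√0 - 1*(-2808) = √2*0 + 2808 = 0 + 2808 = 2808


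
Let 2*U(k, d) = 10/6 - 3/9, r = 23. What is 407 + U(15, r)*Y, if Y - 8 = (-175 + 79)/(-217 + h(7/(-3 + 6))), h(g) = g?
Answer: 199301/483 ≈ 412.63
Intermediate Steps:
U(k, d) = 2/3 (U(k, d) = (10/6 - 3/9)/2 = (10*(1/6) - 3*1/9)/2 = (5/3 - 1/3)/2 = (1/2)*(4/3) = 2/3)
Y = 1360/161 (Y = 8 + (-175 + 79)/(-217 + 7/(-3 + 6)) = 8 - 96/(-217 + 7/3) = 8 - 96/(-644/3) = 8 - 96*(-3/644) = 8 + 72/161 = 1360/161 ≈ 8.4472)
407 + U(15, r)*Y = 407 + (2/3)*(1360/161) = 407 + 2720/483 = 199301/483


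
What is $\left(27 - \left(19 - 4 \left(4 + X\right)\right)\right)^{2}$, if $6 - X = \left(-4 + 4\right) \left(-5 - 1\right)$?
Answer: $2304$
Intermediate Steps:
$X = 6$ ($X = 6 - \left(-4 + 4\right) \left(-5 - 1\right) = 6 - 0 \left(-6\right) = 6 - 0 = 6 + 0 = 6$)
$\left(27 - \left(19 - 4 \left(4 + X\right)\right)\right)^{2} = \left(27 - \left(19 - 4 \left(4 + 6\right)\right)\right)^{2} = \left(27 - \left(19 - 40\right)\right)^{2} = \left(27 - -21\right)^{2} = \left(27 + \left(-19 + 40\right)\right)^{2} = \left(27 + 21\right)^{2} = 48^{2} = 2304$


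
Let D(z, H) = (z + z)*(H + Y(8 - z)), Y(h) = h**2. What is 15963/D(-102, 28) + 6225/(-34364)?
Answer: -78185783/416766592 ≈ -0.18760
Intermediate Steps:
D(z, H) = 2*z*(H + (8 - z)**2) (D(z, H) = (z + z)*(H + (8 - z)**2) = (2*z)*(H + (8 - z)**2) = 2*z*(H + (8 - z)**2))
15963/D(-102, 28) + 6225/(-34364) = 15963/((2*(-102)*(28 + (-8 - 102)**2))) + 6225/(-34364) = 15963/((2*(-102)*(28 + (-110)**2))) + 6225*(-1/34364) = 15963/((2*(-102)*(28 + 12100))) - 6225/34364 = 15963/((2*(-102)*12128)) - 6225/34364 = 15963/(-2474112) - 6225/34364 = 15963*(-1/2474112) - 6225/34364 = -313/48512 - 6225/34364 = -78185783/416766592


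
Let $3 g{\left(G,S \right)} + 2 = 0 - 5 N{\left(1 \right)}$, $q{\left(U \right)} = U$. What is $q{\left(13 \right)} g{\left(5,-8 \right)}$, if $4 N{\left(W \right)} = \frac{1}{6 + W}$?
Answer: $- \frac{793}{84} \approx -9.4405$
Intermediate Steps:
$N{\left(W \right)} = \frac{1}{4 \left(6 + W\right)}$
$g{\left(G,S \right)} = - \frac{61}{84}$ ($g{\left(G,S \right)} = - \frac{2}{3} + \frac{0 - 5 \frac{1}{4 \left(6 + 1\right)}}{3} = - \frac{2}{3} + \frac{0 - 5 \frac{1}{4 \cdot 7}}{3} = - \frac{2}{3} + \frac{0 - 5 \cdot \frac{1}{4} \cdot \frac{1}{7}}{3} = - \frac{2}{3} + \frac{0 - \frac{5}{28}}{3} = - \frac{2}{3} + \frac{1}{3} \left(- \frac{5}{28}\right) = - \frac{2}{3} - \frac{5}{84} = - \frac{61}{84}$)
$q{\left(13 \right)} g{\left(5,-8 \right)} = 13 \left(- \frac{61}{84}\right) = - \frac{793}{84}$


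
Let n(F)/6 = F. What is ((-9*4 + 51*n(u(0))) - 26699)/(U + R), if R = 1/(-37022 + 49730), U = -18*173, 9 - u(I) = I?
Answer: 304750548/39572711 ≈ 7.7010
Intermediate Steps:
u(I) = 9 - I
n(F) = 6*F
U = -3114
R = 1/12708 ≈ 7.8691e-5
((-9*4 + 51*n(u(0))) - 26699)/(U + R) = ((-9*4 + 51*(6*(9 - 1*0))) - 26699)/(-3114 + 1/12708) = ((-36 + 51*(6*(9 + 0))) - 26699)/(-39572711/12708) = ((-36 + 51*(6*9)) - 26699)*(-12708/39572711) = ((-36 + 51*54) - 26699)*(-12708/39572711) = ((-36 + 2754) - 26699)*(-12708/39572711) = (2718 - 26699)*(-12708/39572711) = -23981*(-12708/39572711) = 304750548/39572711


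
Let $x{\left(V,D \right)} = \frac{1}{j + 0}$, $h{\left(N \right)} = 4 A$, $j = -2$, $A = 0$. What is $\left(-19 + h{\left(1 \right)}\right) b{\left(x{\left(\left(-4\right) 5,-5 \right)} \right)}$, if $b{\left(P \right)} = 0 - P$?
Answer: $- \frac{19}{2} \approx -9.5$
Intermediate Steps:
$h{\left(N \right)} = 0$ ($h{\left(N \right)} = 4 \cdot 0 = 0$)
$x{\left(V,D \right)} = - \frac{1}{2}$ ($x{\left(V,D \right)} = \frac{1}{-2 + 0} = \frac{1}{-2} = - \frac{1}{2}$)
$b{\left(P \right)} = - P$
$\left(-19 + h{\left(1 \right)}\right) b{\left(x{\left(\left(-4\right) 5,-5 \right)} \right)} = \left(-19 + 0\right) \left(\left(-1\right) \left(- \frac{1}{2}\right)\right) = \left(-19\right) \frac{1}{2} = - \frac{19}{2}$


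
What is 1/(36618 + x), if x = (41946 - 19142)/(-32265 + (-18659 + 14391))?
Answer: 36533/1337742590 ≈ 2.7309e-5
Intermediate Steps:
x = -22804/36533 (x = 22804/(-32265 - 4268) = 22804/(-36533) = 22804*(-1/36533) = -22804/36533 ≈ -0.62420)
1/(36618 + x) = 1/(36618 - 22804/36533) = 1/(1337742590/36533) = 36533/1337742590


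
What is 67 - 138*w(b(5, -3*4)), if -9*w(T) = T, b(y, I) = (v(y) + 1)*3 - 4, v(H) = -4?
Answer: -397/3 ≈ -132.33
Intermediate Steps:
b(y, I) = -13 (b(y, I) = (-4 + 1)*3 - 4 = -3*3 - 4 = -9 - 4 = -13)
w(T) = -T/9
67 - 138*w(b(5, -3*4)) = 67 - (-46)*(-13)/3 = 67 - 138*13/9 = 67 - 598/3 = -397/3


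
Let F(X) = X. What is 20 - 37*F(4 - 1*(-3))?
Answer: -239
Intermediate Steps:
20 - 37*F(4 - 1*(-3)) = 20 - 37*(4 - 1*(-3)) = 20 - 37*(4 + 3) = 20 - 37*7 = 20 - 259 = -239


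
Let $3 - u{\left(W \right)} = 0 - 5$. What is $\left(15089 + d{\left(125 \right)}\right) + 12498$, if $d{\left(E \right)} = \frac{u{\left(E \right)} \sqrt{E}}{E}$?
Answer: $27587 + \frac{8 \sqrt{5}}{25} \approx 27588.0$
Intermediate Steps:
$u{\left(W \right)} = 8$ ($u{\left(W \right)} = 3 - \left(0 - 5\right) = 3 - -5 = 3 + 5 = 8$)
$d{\left(E \right)} = \frac{8}{\sqrt{E}}$ ($d{\left(E \right)} = \frac{8 \sqrt{E}}{E} = \frac{8}{\sqrt{E}}$)
$\left(15089 + d{\left(125 \right)}\right) + 12498 = \left(15089 + \frac{8}{5 \sqrt{5}}\right) + 12498 = \left(15089 + 8 \frac{\sqrt{5}}{25}\right) + 12498 = \left(15089 + \frac{8 \sqrt{5}}{25}\right) + 12498 = 27587 + \frac{8 \sqrt{5}}{25}$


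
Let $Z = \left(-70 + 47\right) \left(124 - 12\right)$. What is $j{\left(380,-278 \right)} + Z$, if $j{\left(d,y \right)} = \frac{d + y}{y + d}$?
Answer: $-2575$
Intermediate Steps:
$j{\left(d,y \right)} = 1$ ($j{\left(d,y \right)} = \frac{d + y}{d + y} = 1$)
$Z = -2576$ ($Z = - 23 \left(124 - 12\right) = \left(-23\right) 112 = -2576$)
$j{\left(380,-278 \right)} + Z = 1 - 2576 = -2575$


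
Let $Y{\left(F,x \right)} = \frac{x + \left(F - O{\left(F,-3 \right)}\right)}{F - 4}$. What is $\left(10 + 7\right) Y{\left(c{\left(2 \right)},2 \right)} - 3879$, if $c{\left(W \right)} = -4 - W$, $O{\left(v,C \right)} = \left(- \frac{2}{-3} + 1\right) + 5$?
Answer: $- \frac{57913}{15} \approx -3860.9$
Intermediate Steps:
$O{\left(v,C \right)} = \frac{20}{3}$ ($O{\left(v,C \right)} = \left(\left(-2\right) \left(- \frac{1}{3}\right) + 1\right) + 5 = \left(\frac{2}{3} + 1\right) + 5 = \frac{5}{3} + 5 = \frac{20}{3}$)
$Y{\left(F,x \right)} = \frac{- \frac{20}{3} + F + x}{-4 + F}$ ($Y{\left(F,x \right)} = \frac{x + \left(F - \frac{20}{3}\right)}{F - 4} = \frac{x + \left(F - \frac{20}{3}\right)}{-4 + F} = \frac{x + \left(- \frac{20}{3} + F\right)}{-4 + F} = \frac{- \frac{20}{3} + F + x}{-4 + F}$)
$\left(10 + 7\right) Y{\left(c{\left(2 \right)},2 \right)} - 3879 = \left(10 + 7\right) \frac{- \frac{20}{3} - 6 + 2}{-4 - 6} - 3879 = 17 \frac{- \frac{20}{3} - 6 + 2}{-4 - 6} - 3879 = 17 \frac{1}{-10} \left(- \frac{32}{3}\right) - 3879 = 17 \left(\left(- \frac{1}{10}\right) \left(- \frac{32}{3}\right)\right) - 3879 = 17 \cdot \frac{16}{15} - 3879 = \frac{272}{15} - 3879 = - \frac{57913}{15}$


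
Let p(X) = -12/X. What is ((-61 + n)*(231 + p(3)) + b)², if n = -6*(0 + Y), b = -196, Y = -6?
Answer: 34468641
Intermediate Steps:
n = 36 (n = -6*(0 - 6) = -6*(-6) = 36)
((-61 + n)*(231 + p(3)) + b)² = ((-61 + 36)*(231 - 12/3) - 196)² = (-25*(231 - 12*⅓) - 196)² = (-25*(231 - 4) - 196)² = (-25*227 - 196)² = (-5675 - 196)² = (-5871)² = 34468641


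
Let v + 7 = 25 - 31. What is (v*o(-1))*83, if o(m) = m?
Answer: 1079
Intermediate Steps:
v = -13 (v = -7 + (25 - 31) = -7 - 6 = -13)
(v*o(-1))*83 = -13*(-1)*83 = 13*83 = 1079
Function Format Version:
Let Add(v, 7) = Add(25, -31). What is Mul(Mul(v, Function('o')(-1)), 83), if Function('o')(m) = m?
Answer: 1079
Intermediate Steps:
v = -13 (v = Add(-7, Add(25, -31)) = Add(-7, -6) = -13)
Mul(Mul(v, Function('o')(-1)), 83) = Mul(Mul(-13, -1), 83) = Mul(13, 83) = 1079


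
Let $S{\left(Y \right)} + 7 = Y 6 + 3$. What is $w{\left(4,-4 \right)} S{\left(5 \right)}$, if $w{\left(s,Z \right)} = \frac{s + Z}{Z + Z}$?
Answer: $0$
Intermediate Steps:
$S{\left(Y \right)} = -4 + 6 Y$ ($S{\left(Y \right)} = -7 + \left(Y 6 + 3\right) = -7 + \left(6 Y + 3\right) = -7 + \left(3 + 6 Y\right) = -4 + 6 Y$)
$w{\left(s,Z \right)} = \frac{Z + s}{2 Z}$
$w{\left(4,-4 \right)} S{\left(5 \right)} = \frac{-4 + 4}{2 \left(-4\right)} \left(-4 + 6 \cdot 5\right) = \frac{1}{2} \left(- \frac{1}{4}\right) 0 \left(-4 + 30\right) = 0 \cdot 26 = 0$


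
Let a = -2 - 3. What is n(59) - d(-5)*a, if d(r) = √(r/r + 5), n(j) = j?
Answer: 59 + 5*√6 ≈ 71.247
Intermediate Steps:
d(r) = √6 (d(r) = √(1 + 5) = √6)
a = -5
n(59) - d(-5)*a = 59 - √6*(-5) = 59 - (-5)*√6 = 59 + 5*√6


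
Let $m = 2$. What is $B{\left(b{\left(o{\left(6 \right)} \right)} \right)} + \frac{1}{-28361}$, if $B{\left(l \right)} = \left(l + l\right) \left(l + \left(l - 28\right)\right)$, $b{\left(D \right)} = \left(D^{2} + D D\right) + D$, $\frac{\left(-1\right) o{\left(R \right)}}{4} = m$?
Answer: $\frac{1443007679}{28361} \approx 50880.0$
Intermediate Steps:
$o{\left(R \right)} = -8$ ($o{\left(R \right)} = \left(-4\right) 2 = -8$)
$b{\left(D \right)} = D + 2 D^{2}$ ($b{\left(D \right)} = \left(D^{2} + D^{2}\right) + D = 2 D^{2} + D = D + 2 D^{2}$)
$B{\left(l \right)} = 2 l \left(-28 + 2 l\right)$ ($B{\left(l \right)} = 2 l \left(l + \left(-28 + l\right)\right) = 2 l \left(-28 + 2 l\right)$)
$B{\left(b{\left(o{\left(6 \right)} \right)} \right)} + \frac{1}{-28361} = 4 \left(- 8 \left(1 + 2 \left(-8\right)\right)\right) \left(-14 - 8 \left(1 + 2 \left(-8\right)\right)\right) + \frac{1}{-28361} = 4 \left(- 8 \left(1 - 16\right)\right) \left(-14 - 8 \left(1 - 16\right)\right) - \frac{1}{28361} = 4 \left(\left(-8\right) \left(-15\right)\right) \left(-14 - -120\right) - \frac{1}{28361} = 4 \cdot 120 \left(-14 + 120\right) - \frac{1}{28361} = 4 \cdot 120 \cdot 106 - \frac{1}{28361} = 50880 - \frac{1}{28361} = \frac{1443007679}{28361}$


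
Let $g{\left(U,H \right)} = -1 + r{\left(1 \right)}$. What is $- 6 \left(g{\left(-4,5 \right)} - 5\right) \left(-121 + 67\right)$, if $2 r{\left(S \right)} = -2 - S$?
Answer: $-2430$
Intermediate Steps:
$r{\left(S \right)} = -1 - \frac{S}{2}$ ($r{\left(S \right)} = \frac{-2 - S}{2} = -1 - \frac{S}{2}$)
$g{\left(U,H \right)} = - \frac{5}{2}$ ($g{\left(U,H \right)} = -1 - \frac{3}{2} = - \frac{5}{2}$)
$- 6 \left(g{\left(-4,5 \right)} - 5\right) \left(-121 + 67\right) = - 6 \left(- \frac{5}{2} - 5\right) \left(-121 + 67\right) = \left(-6\right) \left(- \frac{15}{2}\right) \left(-54\right) = 45 \left(-54\right) = -2430$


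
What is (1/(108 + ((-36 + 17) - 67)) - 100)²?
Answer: 4835601/484 ≈ 9990.9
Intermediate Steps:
(1/(108 + ((-36 + 17) - 67)) - 100)² = (1/(108 + (-19 - 67)) - 100)² = (1/(108 - 86) - 100)² = (1/22 - 100)² = (-2199/22)² = 4835601/484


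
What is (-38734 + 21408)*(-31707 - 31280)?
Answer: 1091312762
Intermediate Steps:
(-38734 + 21408)*(-31707 - 31280) = -17326*(-62987) = 1091312762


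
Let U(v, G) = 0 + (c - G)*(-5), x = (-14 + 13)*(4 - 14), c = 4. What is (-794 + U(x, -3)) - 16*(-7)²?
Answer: -1613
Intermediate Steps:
x = 10 (x = -1*(-10) = 10)
U(v, G) = -20 + 5*G (U(v, G) = 0 + (4 - G)*(-5) = 0 + (-20 + 5*G) = -20 + 5*G)
(-794 + U(x, -3)) - 16*(-7)² = (-794 + (-20 + 5*(-3))) - 16*(-7)² = (-794 + (-20 - 15)) - 16*49 = (-794 - 35) - 784 = -829 - 784 = -1613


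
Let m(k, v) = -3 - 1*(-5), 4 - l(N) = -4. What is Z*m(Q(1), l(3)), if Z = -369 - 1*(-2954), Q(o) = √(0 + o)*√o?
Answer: 5170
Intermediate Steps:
l(N) = 8 (l(N) = 4 - 1*(-4) = 4 + 4 = 8)
Q(o) = o (Q(o) = √o*√o = o)
m(k, v) = 2 (m(k, v) = -3 + 5 = 2)
Z = 2585 (Z = -369 + 2954 = 2585)
Z*m(Q(1), l(3)) = 2585*2 = 5170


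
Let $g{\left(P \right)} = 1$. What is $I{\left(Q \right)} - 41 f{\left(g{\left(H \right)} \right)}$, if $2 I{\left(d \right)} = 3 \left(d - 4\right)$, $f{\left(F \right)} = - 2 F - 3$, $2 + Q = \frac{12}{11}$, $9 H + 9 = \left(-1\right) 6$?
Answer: $\frac{2174}{11} \approx 197.64$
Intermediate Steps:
$H = - \frac{5}{3}$ ($H = -1 + \frac{\left(-1\right) 6}{9} = -1 + \frac{1}{9} \left(-6\right) = -1 - \frac{2}{3} = - \frac{5}{3} \approx -1.6667$)
$Q = - \frac{10}{11}$ ($Q = -2 + \frac{12}{11} = - \frac{10}{11} \approx -0.90909$)
$f{\left(F \right)} = -3 - 2 F$
$I{\left(d \right)} = -6 + \frac{3 d}{2}$ ($I{\left(d \right)} = \frac{3 \left(d - 4\right)}{2} = \frac{3 \left(-4 + d\right)}{2} = \frac{-12 + 3 d}{2} = -6 + \frac{3 d}{2}$)
$I{\left(Q \right)} - 41 f{\left(g{\left(H \right)} \right)} = \left(-6 + \frac{3}{2} \left(- \frac{10}{11}\right)\right) - 41 \left(-3 - 2\right) = \left(-6 - \frac{15}{11}\right) - 41 \left(-3 - 2\right) = - \frac{81}{11} - -205 = - \frac{81}{11} + 205 = \frac{2174}{11}$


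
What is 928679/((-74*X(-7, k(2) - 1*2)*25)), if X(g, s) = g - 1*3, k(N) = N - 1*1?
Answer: 928679/18500 ≈ 50.199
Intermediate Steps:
k(N) = -1 + N (k(N) = N - 1 = -1 + N)
X(g, s) = -3 + g (X(g, s) = g - 3 = -3 + g)
928679/((-74*X(-7, k(2) - 1*2)*25)) = 928679/((-74*(-3 - 7)*25)) = 928679/((-74*(-10)*25)) = 928679/((740*25)) = 928679/18500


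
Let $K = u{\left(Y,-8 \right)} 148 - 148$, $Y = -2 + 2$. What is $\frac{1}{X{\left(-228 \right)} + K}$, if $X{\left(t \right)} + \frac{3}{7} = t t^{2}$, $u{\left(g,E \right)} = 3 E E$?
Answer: $- \frac{7}{82768591} \approx -8.4573 \cdot 10^{-8}$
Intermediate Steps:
$Y = 0$
$u{\left(g,E \right)} = 3 E^{2}$
$K = 28268$ ($K = 3 \left(-8\right)^{2} \cdot 148 - 148 = 3 \cdot 64 \cdot 148 - 148 = 192 \cdot 148 - 148 = 28416 - 148 = 28268$)
$X{\left(t \right)} = - \frac{3}{7} + t^{3}$ ($X{\left(t \right)} = - \frac{3}{7} + t t^{2} = - \frac{3}{7} + t^{3}$)
$\frac{1}{X{\left(-228 \right)} + K} = \frac{1}{\left(- \frac{3}{7} + \left(-228\right)^{3}\right) + 28268} = \frac{1}{\left(- \frac{3}{7} - 11852352\right) + 28268} = \frac{1}{- \frac{82966467}{7} + 28268} = \frac{1}{- \frac{82768591}{7}} = - \frac{7}{82768591}$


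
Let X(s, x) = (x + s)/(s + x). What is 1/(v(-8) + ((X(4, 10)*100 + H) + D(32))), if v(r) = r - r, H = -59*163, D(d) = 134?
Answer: -1/9383 ≈ -0.00010658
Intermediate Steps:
H = -9617
X(s, x) = 1 (X(s, x) = (s + x)/(s + x) = 1)
v(r) = 0
1/(v(-8) + ((X(4, 10)*100 + H) + D(32))) = 1/(0 + ((1*100 - 9617) + 134)) = 1/(0 + ((100 - 9617) + 134)) = 1/(0 + (-9517 + 134)) = 1/(0 - 9383) = 1/(-9383) = -1/9383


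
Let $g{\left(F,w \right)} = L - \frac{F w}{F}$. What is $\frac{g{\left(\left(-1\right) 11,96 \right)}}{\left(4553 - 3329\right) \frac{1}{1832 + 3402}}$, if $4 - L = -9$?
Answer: $- \frac{217211}{612} \approx -354.92$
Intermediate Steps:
$L = 13$ ($L = 4 - -9 = 4 + 9 = 13$)
$g{\left(F,w \right)} = 13 - w$ ($g{\left(F,w \right)} = 13 - \frac{F w}{F} = 13 - w$)
$\frac{g{\left(\left(-1\right) 11,96 \right)}}{\left(4553 - 3329\right) \frac{1}{1832 + 3402}} = \frac{13 - 96}{\left(4553 - 3329\right) \frac{1}{1832 + 3402}} = \frac{13 - 96}{1224 \cdot \frac{1}{5234}} = - \frac{83}{1224 \cdot \frac{1}{5234}} = - \frac{83}{\frac{612}{2617}} = \left(-83\right) \frac{2617}{612} = - \frac{217211}{612}$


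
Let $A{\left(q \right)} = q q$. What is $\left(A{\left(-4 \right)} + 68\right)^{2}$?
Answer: $7056$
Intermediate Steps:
$A{\left(q \right)} = q^{2}$
$\left(A{\left(-4 \right)} + 68\right)^{2} = \left(\left(-4\right)^{2} + 68\right)^{2} = \left(16 + 68\right)^{2} = 84^{2} = 7056$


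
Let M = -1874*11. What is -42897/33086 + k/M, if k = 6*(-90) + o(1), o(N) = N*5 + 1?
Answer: -433305417/341017402 ≈ -1.2706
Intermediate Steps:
o(N) = 1 + 5*N (o(N) = 5*N + 1 = 1 + 5*N)
k = -534 (k = 6*(-90) + (1 + 5*1) = -540 + (1 + 5) = -540 + 6 = -534)
M = -20614
-42897/33086 + k/M = -42897/33086 - 534/(-20614) = -42897*1/33086 - 534*(-1/20614) = -42897/33086 + 267/10307 = -433305417/341017402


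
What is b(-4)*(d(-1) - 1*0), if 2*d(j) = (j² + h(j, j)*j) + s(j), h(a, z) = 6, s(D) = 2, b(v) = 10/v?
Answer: 15/4 ≈ 3.7500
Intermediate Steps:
d(j) = 1 + j²/2 + 3*j (d(j) = ((j² + 6*j) + 2)/2 = (2 + j² + 6*j)/2 = 1 + j²/2 + 3*j)
b(-4)*(d(-1) - 1*0) = (10/(-4))*((1 + (½)*(-1)² + 3*(-1)) - 1*0) = (10*(-¼))*((1 + (½)*1 - 3) + 0) = -5*((1 + ½ - 3) + 0)/2 = -5*(-3/2 + 0)/2 = -5/2*(-3/2) = 15/4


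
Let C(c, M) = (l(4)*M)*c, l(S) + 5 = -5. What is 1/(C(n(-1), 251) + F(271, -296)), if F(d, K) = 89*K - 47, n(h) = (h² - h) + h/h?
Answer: -1/33921 ≈ -2.9480e-5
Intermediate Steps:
l(S) = -10 (l(S) = -5 - 5 = -10)
n(h) = 1 + h² - h (n(h) = (h² - h) + 1 = 1 + h² - h)
F(d, K) = -47 + 89*K
C(c, M) = -10*M*c (C(c, M) = (-10*M)*c = -10*M*c)
1/(C(n(-1), 251) + F(271, -296)) = 1/(-10*251*(1 + (-1)² - 1*(-1)) + (-47 + 89*(-296))) = 1/(-10*251*(1 + 1 + 1) + (-47 - 26344)) = 1/(-10*251*3 - 26391) = 1/(-7530 - 26391) = 1/(-33921) = -1/33921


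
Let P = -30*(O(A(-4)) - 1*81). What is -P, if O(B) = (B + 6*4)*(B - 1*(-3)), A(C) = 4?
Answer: 3450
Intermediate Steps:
O(B) = (3 + B)*(24 + B) (O(B) = (B + 24)*(B + 3) = (24 + B)*(3 + B) = (3 + B)*(24 + B))
P = -3450 (P = -30*((72 + 4² + 27*4) - 1*81) = -30*((72 + 16 + 108) - 81) = -30*(196 - 81) = -30*115 = -3450)
-P = -1*(-3450) = 3450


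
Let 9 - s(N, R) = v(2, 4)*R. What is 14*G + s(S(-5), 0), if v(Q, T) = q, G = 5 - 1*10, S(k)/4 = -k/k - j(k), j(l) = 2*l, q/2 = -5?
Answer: -61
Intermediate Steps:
q = -10 (q = 2*(-5) = -10)
S(k) = -4 - 8*k (S(k) = 4*(-k/k - 2*k) = 4*(-1*1 - 2*k) = 4*(-1 - 2*k) = -4 - 8*k)
G = -5 (G = 5 - 10 = -5)
v(Q, T) = -10
s(N, R) = 9 + 10*R (s(N, R) = 9 - (-10)*R = 9 + 10*R)
14*G + s(S(-5), 0) = 14*(-5) + (9 + 10*0) = -70 + (9 + 0) = -70 + 9 = -61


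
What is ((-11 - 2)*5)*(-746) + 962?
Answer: 49452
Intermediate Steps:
((-11 - 2)*5)*(-746) + 962 = -13*5*(-746) + 962 = -65*(-746) + 962 = 48490 + 962 = 49452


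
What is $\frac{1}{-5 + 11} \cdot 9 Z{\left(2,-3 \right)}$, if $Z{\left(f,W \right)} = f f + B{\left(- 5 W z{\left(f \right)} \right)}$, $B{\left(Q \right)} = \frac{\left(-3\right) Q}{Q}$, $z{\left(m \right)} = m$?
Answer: $\frac{3}{2} \approx 1.5$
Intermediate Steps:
$B{\left(Q \right)} = -3$
$Z{\left(f,W \right)} = -3 + f^{2}$ ($Z{\left(f,W \right)} = f f - 3 = f^{2} - 3 = -3 + f^{2}$)
$\frac{1}{-5 + 11} \cdot 9 Z{\left(2,-3 \right)} = \frac{1}{-5 + 11} \cdot 9 \left(-3 + 2^{2}\right) = \frac{1}{6} \cdot 9 \left(-3 + 4\right) = \frac{1}{6} \cdot 9 \cdot 1 = \frac{3}{2} \cdot 1 = \frac{3}{2}$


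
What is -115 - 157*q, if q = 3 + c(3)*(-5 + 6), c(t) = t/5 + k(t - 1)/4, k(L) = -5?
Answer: -9679/20 ≈ -483.95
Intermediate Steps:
c(t) = -5/4 + t/5 (c(t) = t/5 - 5/4 = -5/4 + t/5)
q = 47/20 (q = 3 + (-5/4 + (⅕)*3)*(-5 + 6) = 3 + (-5/4 + ⅗)*1 = 3 - 13/20*1 = 3 - 13/20 = 47/20 ≈ 2.3500)
-115 - 157*q = -115 - 157*47/20 = -115 - 7379/20 = -9679/20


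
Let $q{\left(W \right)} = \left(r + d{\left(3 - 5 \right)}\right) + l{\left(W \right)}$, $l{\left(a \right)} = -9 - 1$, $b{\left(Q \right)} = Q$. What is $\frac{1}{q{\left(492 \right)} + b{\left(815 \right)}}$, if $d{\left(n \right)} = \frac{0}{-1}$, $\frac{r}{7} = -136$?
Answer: $- \frac{1}{147} \approx -0.0068027$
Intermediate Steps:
$r = -952$ ($r = 7 \left(-136\right) = -952$)
$l{\left(a \right)} = -10$ ($l{\left(a \right)} = -9 - 1 = -10$)
$d{\left(n \right)} = 0$ ($d{\left(n \right)} = 0 \left(-1\right) = 0$)
$q{\left(W \right)} = -962$ ($q{\left(W \right)} = \left(-952 + 0\right) - 10 = -952 - 10 = -962$)
$\frac{1}{q{\left(492 \right)} + b{\left(815 \right)}} = \frac{1}{-962 + 815} = \frac{1}{-147} = - \frac{1}{147}$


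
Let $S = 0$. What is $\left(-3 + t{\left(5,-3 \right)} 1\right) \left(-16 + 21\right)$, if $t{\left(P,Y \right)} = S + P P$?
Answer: $110$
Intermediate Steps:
$t{\left(P,Y \right)} = P^{2}$ ($t{\left(P,Y \right)} = 0 + P P = 0 + P^{2} = P^{2}$)
$\left(-3 + t{\left(5,-3 \right)} 1\right) \left(-16 + 21\right) = \left(-3 + 5^{2} \cdot 1\right) \left(-16 + 21\right) = \left(-3 + 25 \cdot 1\right) 5 = \left(-3 + 25\right) 5 = 22 \cdot 5 = 110$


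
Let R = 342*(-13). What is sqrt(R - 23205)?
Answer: I*sqrt(27651) ≈ 166.29*I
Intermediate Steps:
R = -4446
sqrt(R - 23205) = sqrt(-4446 - 23205) = sqrt(-27651) = I*sqrt(27651)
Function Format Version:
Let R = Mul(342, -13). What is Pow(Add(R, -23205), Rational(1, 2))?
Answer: Mul(I, Pow(27651, Rational(1, 2))) ≈ Mul(166.29, I)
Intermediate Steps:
R = -4446
Pow(Add(R, -23205), Rational(1, 2)) = Pow(Add(-4446, -23205), Rational(1, 2)) = Pow(-27651, Rational(1, 2)) = Mul(I, Pow(27651, Rational(1, 2)))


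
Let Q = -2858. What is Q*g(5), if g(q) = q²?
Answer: -71450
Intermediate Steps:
Q*g(5) = -2858*5² = -2858*25 = -71450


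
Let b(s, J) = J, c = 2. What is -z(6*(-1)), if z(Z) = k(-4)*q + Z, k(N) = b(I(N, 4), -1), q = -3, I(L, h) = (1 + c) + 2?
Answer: 3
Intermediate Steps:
I(L, h) = 5 (I(L, h) = (1 + 2) + 2 = 3 + 2 = 5)
k(N) = -1
z(Z) = 3 + Z (z(Z) = -1*(-3) + Z = 3 + Z)
-z(6*(-1)) = -(3 + 6*(-1)) = -(3 - 6) = -1*(-3) = 3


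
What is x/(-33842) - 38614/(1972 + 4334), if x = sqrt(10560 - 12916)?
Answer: -19307/3153 - I*sqrt(589)/16921 ≈ -6.1234 - 0.0014343*I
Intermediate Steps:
x = 2*I*sqrt(589) (x = sqrt(-2356) = 2*I*sqrt(589) ≈ 48.539*I)
x/(-33842) - 38614/(1972 + 4334) = (2*I*sqrt(589))/(-33842) - 38614/(1972 + 4334) = (2*I*sqrt(589))*(-1/33842) - 38614/6306 = -I*sqrt(589)/16921 - 38614*1/6306 = -I*sqrt(589)/16921 - 19307/3153 = -19307/3153 - I*sqrt(589)/16921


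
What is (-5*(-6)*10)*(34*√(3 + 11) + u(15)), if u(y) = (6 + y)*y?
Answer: 94500 + 10200*√14 ≈ 1.3267e+5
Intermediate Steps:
u(y) = y*(6 + y)
(-5*(-6)*10)*(34*√(3 + 11) + u(15)) = (-5*(-6)*10)*(34*√(3 + 11) + 15*(6 + 15)) = (30*10)*(34*√14 + 15*21) = 300*(34*√14 + 315) = 300*(315 + 34*√14) = 94500 + 10200*√14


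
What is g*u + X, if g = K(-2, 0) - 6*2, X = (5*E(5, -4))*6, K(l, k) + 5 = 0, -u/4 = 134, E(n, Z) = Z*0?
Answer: 9112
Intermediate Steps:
E(n, Z) = 0
u = -536 (u = -4*134 = -536)
K(l, k) = -5 (K(l, k) = -5 + 0 = -5)
X = 0 (X = (5*0)*6 = 0*6 = 0)
g = -17 (g = -5 - 6*2 = -5 - 12 = -17)
g*u + X = -17*(-536) + 0 = 9112 + 0 = 9112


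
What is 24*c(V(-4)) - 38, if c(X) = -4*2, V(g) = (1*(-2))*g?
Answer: -230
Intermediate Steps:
V(g) = -2*g
c(X) = -8
24*c(V(-4)) - 38 = 24*(-8) - 38 = -192 - 38 = -230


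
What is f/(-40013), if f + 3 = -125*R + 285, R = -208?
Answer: -26282/40013 ≈ -0.65684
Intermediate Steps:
f = 26282 (f = -3 + (-125*(-208) + 285) = -3 + (26000 + 285) = -3 + 26285 = 26282)
f/(-40013) = 26282/(-40013) = 26282*(-1/40013) = -26282/40013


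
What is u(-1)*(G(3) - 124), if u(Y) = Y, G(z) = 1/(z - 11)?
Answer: 993/8 ≈ 124.13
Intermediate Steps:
G(z) = 1/(-11 + z)
u(-1)*(G(3) - 124) = -(1/(-11 + 3) - 124) = -(1/(-8) - 124) = -(-⅛ - 124) = -1*(-993/8) = 993/8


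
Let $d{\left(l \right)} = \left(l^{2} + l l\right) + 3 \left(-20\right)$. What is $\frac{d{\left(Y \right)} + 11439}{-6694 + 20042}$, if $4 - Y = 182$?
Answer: $\frac{74747}{13348} \approx 5.5999$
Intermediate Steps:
$Y = -178$ ($Y = 4 - 182 = -178$)
$d{\left(l \right)} = -60 + 2 l^{2}$ ($d{\left(l \right)} = \left(l^{2} + l^{2}\right) - 60 = 2 l^{2} - 60 = -60 + 2 l^{2}$)
$\frac{d{\left(Y \right)} + 11439}{-6694 + 20042} = \frac{\left(-60 + 2 \left(-178\right)^{2}\right) + 11439}{-6694 + 20042} = \frac{\left(-60 + 2 \cdot 31684\right) + 11439}{13348} = \left(\left(-60 + 63368\right) + 11439\right) \frac{1}{13348} = \left(63308 + 11439\right) \frac{1}{13348} = 74747 \cdot \frac{1}{13348} = \frac{74747}{13348}$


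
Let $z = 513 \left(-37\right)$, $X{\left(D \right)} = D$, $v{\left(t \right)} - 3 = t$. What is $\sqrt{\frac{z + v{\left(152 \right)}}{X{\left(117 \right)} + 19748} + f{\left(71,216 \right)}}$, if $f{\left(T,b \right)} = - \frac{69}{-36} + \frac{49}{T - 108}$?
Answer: $\frac{i \sqrt{6911066058735}}{4410030} \approx 0.59612 i$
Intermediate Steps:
$v{\left(t \right)} = 3 + t$
$z = -18981$
$f{\left(T,b \right)} = \frac{23}{12} + \frac{49}{-108 + T}$ ($f{\left(T,b \right)} = \left(-69\right) \left(- \frac{1}{36}\right) + \frac{49}{-108 + T} = \frac{23}{12} + \frac{49}{-108 + T}$)
$\sqrt{\frac{z + v{\left(152 \right)}}{X{\left(117 \right)} + 19748} + f{\left(71,216 \right)}} = \sqrt{\frac{-18981 + \left(3 + 152\right)}{117 + 19748} + \frac{-1896 + 23 \cdot 71}{12 \left(-108 + 71\right)}} = \sqrt{\frac{-18981 + 155}{19865} + \frac{-1896 + 1633}{12 \left(-37\right)}} = \sqrt{\left(-18826\right) \frac{1}{19865} + \frac{1}{12} \left(- \frac{1}{37}\right) \left(-263\right)} = \sqrt{- \frac{18826}{19865} + \frac{263}{444}} = \sqrt{- \frac{3134249}{8820060}} = \frac{i \sqrt{6911066058735}}{4410030}$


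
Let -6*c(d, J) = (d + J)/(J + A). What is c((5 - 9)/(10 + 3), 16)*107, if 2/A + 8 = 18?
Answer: -18190/1053 ≈ -17.274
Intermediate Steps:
A = 1/5 (A = 2/(-8 + 18) = 2/10 = 2*(1/10) = 1/5 ≈ 0.20000)
c(d, J) = -(J + d)/(6*(1/5 + J)) (c(d, J) = -(d + J)/(6*(J + 1/5)) = -(J + d)/(6*(1/5 + J)))
c((5 - 9)/(10 + 3), 16)*107 = (5*(-1*16 - (5 - 9)/(10 + 3))/(6*(1 + 5*16)))*107 = (5*(-16 - (-4)/13)/(6*(1 + 80)))*107 = ((5/6)*(-16 - (-4)/13)/81)*107 = ((5/6)*(1/81)*(-16 - 1*(-4/13)))*107 = ((5/6)*(1/81)*(-16 + 4/13))*107 = ((5/6)*(1/81)*(-204/13))*107 = -170/1053*107 = -18190/1053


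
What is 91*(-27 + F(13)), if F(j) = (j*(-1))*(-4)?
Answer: 2275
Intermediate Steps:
F(j) = 4*j (F(j) = -j*(-4) = 4*j)
91*(-27 + F(13)) = 91*(-27 + 4*13) = 91*(-27 + 52) = 91*25 = 2275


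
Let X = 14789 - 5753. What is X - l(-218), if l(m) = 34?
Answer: 9002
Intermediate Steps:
X = 9036
X - l(-218) = 9036 - 1*34 = 9036 - 34 = 9002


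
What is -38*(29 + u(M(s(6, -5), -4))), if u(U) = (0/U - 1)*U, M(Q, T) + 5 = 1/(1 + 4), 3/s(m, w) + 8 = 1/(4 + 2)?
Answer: -6422/5 ≈ -1284.4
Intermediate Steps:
s(m, w) = -18/47 (s(m, w) = 3/(-8 + 1/(4 + 2)) = 3/(-8 + 1/6) = 3/(-8 + ⅙) = 3/(-47/6) = 3*(-6/47) = -18/47)
M(Q, T) = -24/5 (M(Q, T) = -5 + 1/(1 + 4) = -5 + 1/5 = -5 + ⅕ = -24/5)
u(U) = -U (u(U) = (0 - 1)*U = -U)
-38*(29 + u(M(s(6, -5), -4))) = -38*(29 - 1*(-24/5)) = -38*(29 + 24/5) = -38*169/5 = -6422/5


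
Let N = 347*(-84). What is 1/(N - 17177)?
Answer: -1/46325 ≈ -2.1587e-5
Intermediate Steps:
N = -29148
1/(N - 17177) = 1/(-29148 - 17177) = 1/(-46325) = -1/46325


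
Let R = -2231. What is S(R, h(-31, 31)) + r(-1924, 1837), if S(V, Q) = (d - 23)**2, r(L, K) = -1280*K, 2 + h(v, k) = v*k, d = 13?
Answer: -2351260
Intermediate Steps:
h(v, k) = -2 + k*v (h(v, k) = -2 + v*k = -2 + k*v)
S(V, Q) = 100 (S(V, Q) = (13 - 23)**2 = (-10)**2 = 100)
S(R, h(-31, 31)) + r(-1924, 1837) = 100 - 1280*1837 = 100 - 2351360 = -2351260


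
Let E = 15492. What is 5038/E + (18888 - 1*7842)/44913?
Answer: 66232721/115965366 ≈ 0.57114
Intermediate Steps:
5038/E + (18888 - 1*7842)/44913 = 5038/15492 + (18888 - 1*7842)/44913 = 5038*(1/15492) + (18888 - 7842)*(1/44913) = 2519/7746 + 11046*(1/44913) = 2519/7746 + 3682/14971 = 66232721/115965366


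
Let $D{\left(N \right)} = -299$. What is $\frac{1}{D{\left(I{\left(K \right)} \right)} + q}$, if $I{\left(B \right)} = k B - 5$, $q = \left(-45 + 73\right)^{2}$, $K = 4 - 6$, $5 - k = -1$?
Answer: $\frac{1}{485} \approx 0.0020619$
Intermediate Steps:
$k = 6$ ($k = 5 - -1 = 5 + 1 = 6$)
$K = -2$
$q = 784$ ($q = 28^{2} = 784$)
$I{\left(B \right)} = -5 + 6 B$ ($I{\left(B \right)} = 6 B - 5 = -5 + 6 B$)
$\frac{1}{D{\left(I{\left(K \right)} \right)} + q} = \frac{1}{-299 + 784} = \frac{1}{485}$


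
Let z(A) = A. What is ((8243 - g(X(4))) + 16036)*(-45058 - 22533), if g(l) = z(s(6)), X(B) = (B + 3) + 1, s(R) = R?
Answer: -1640636343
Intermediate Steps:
X(B) = 4 + B (X(B) = (3 + B) + 1 = 4 + B)
g(l) = 6
((8243 - g(X(4))) + 16036)*(-45058 - 22533) = ((8243 - 1*6) + 16036)*(-45058 - 22533) = ((8243 - 6) + 16036)*(-67591) = (8237 + 16036)*(-67591) = 24273*(-67591) = -1640636343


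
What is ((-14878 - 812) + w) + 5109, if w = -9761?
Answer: -20342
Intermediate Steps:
((-14878 - 812) + w) + 5109 = ((-14878 - 812) - 9761) + 5109 = (-15690 - 9761) + 5109 = -25451 + 5109 = -20342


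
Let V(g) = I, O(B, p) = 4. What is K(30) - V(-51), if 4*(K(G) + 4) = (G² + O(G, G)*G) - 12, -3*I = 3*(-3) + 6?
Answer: 247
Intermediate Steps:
I = 1 (I = -(3*(-3) + 6)/3 = -(-9 + 6)/3 = -⅓*(-3) = 1)
K(G) = -7 + G + G²/4 (K(G) = -4 + ((G² + 4*G) - 12)/4 = -4 + (-12 + G² + 4*G)/4 = -4 + (-3 + G + G²/4) = -7 + G + G²/4)
V(g) = 1
K(30) - V(-51) = (-7 + 30 + (¼)*30²) - 1*1 = (-7 + 30 + (¼)*900) - 1 = (-7 + 30 + 225) - 1 = 248 - 1 = 247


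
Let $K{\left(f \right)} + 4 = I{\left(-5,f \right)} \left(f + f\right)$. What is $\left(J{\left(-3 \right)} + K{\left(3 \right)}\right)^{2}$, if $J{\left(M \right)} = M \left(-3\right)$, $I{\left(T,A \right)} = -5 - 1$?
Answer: $961$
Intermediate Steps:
$I{\left(T,A \right)} = -6$ ($I{\left(T,A \right)} = -5 - 1 = -6$)
$K{\left(f \right)} = -4 - 12 f$ ($K{\left(f \right)} = -4 - 6 \left(f + f\right) = -4 - 6 \cdot 2 f = -4 - 12 f$)
$J{\left(M \right)} = - 3 M$
$\left(J{\left(-3 \right)} + K{\left(3 \right)}\right)^{2} = \left(\left(-3\right) \left(-3\right) - 40\right)^{2} = \left(9 - 40\right)^{2} = \left(-31\right)^{2} = 961$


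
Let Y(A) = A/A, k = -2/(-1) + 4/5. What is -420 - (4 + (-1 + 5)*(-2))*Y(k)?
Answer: -416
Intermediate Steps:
k = 14/5 (k = -2*(-1) + 4*(⅕) = 2 + ⅘ = 14/5 ≈ 2.8000)
Y(A) = 1
-420 - (4 + (-1 + 5)*(-2))*Y(k) = -420 - (4 + (-1 + 5)*(-2)) = -420 - (4 + 4*(-2)) = -420 - (4 - 8) = -420 - (-4) = -420 - 1*(-4) = -420 + 4 = -416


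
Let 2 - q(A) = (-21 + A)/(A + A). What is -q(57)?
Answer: -32/19 ≈ -1.6842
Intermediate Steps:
q(A) = 2 - (-21 + A)/(2*A) (q(A) = 2 - (-21 + A)/(A + A) = 2 - (-21 + A)/(2*A))
-q(57) = -3*(7 + 57)/(2*57) = -3*64/(2*57) = -1*32/19 = -32/19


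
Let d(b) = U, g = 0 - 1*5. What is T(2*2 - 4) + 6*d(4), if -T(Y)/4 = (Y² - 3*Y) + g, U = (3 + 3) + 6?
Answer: 92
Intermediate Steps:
U = 12 (U = 6 + 6 = 12)
g = -5 (g = 0 - 5 = -5)
d(b) = 12
T(Y) = 20 - 4*Y² + 12*Y (T(Y) = -4*((Y² - 3*Y) - 5) = -4*(-5 + Y² - 3*Y) = 20 - 4*Y² + 12*Y)
T(2*2 - 4) + 6*d(4) = (20 - 4*(2*2 - 4)² + 12*(2*2 - 4)) + 6*12 = (20 - 4*(4 - 4)² + 12*(4 - 4)) + 72 = (20 - 4*0² + 12*0) + 72 = (20 - 4*0 + 0) + 72 = (20 + 0 + 0) + 72 = 20 + 72 = 92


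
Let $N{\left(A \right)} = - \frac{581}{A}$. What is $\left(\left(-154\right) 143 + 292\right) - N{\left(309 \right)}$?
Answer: $- \frac{6713989}{309} \approx -21728.0$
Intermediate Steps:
$\left(\left(-154\right) 143 + 292\right) - N{\left(309 \right)} = \left(\left(-154\right) 143 + 292\right) - - \frac{581}{309} = \left(-22022 + 292\right) - \left(-581\right) \frac{1}{309} = -21730 - - \frac{581}{309} = -21730 + \frac{581}{309} = - \frac{6713989}{309}$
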